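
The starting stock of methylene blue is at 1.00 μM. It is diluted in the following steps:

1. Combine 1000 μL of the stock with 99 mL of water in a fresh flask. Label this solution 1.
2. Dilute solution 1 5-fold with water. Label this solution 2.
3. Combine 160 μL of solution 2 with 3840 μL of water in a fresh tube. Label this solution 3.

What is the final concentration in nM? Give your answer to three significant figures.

0.0800 nM

Step 1: 1000 μL + 99 mL = 1 × 10^5 μL total → factor 1 × 10^5/1000 = 100
Step 2: 5-fold → factor 5
Step 3: 160 μL + 3840 μL = 4000 μL total → factor 4000/160 = 25
Overall dilution factor = 100 × 5 × 25 = 12500
Final = 1.00 μM / 12500 = 8.000 × 10^-5 μM = 0.0800 nM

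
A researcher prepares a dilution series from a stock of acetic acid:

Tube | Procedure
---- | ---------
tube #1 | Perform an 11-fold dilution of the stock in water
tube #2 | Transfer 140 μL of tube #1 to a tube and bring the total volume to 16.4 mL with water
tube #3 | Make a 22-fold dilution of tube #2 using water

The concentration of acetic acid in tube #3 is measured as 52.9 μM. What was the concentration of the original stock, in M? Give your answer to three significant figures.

Step 1: 11-fold → factor 11
Step 2: 140 μL brought to 16.4 mL → factor 16400/140 = 117.14
Step 3: 22-fold → factor 22
Overall dilution factor = 11 × 117.14 × 22 = 28349
Stock = 52.9 μM × 28349 = 1.500 × 10^6 μM = 1.50 M

1.50 M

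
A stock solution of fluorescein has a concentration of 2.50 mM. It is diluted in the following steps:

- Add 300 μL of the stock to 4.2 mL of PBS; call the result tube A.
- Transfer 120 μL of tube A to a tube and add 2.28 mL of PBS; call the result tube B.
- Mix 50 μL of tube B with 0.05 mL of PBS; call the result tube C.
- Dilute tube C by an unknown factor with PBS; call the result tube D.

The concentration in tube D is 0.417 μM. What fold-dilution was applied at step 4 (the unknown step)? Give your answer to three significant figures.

Step 1: 300 μL + 4.2 mL = 4500 μL total → factor 4500/300 = 15
Step 2: 120 μL + 2.28 mL = 2400 μL total → factor 2400/120 = 20
Step 3: 50 μL + 0.05 mL = 100 μL total → factor 100/50 = 2
Step 4: unknown factor x
Product of known-step factors = 600
Overall factor = 2.50 mM / (0.417 μM) = 5995.2
x = 5995.2 / 600 = 9.99

9.99-fold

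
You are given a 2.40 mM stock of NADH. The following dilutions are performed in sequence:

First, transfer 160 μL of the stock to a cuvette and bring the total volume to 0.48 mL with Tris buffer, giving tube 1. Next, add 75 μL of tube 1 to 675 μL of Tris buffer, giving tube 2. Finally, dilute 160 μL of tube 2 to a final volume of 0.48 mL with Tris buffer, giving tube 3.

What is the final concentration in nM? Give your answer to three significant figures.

Step 1: 160 μL brought to 0.48 mL → factor 480/160 = 3
Step 2: 75 μL + 675 μL = 750 μL total → factor 750/75 = 10
Step 3: 160 μL brought to 0.48 mL → factor 480/160 = 3
Overall dilution factor = 3 × 10 × 3 = 90
Final = 2.40 mM / 90 = 0.02667 mM = 2.67 × 10^4 nM

2.67 × 10^4 nM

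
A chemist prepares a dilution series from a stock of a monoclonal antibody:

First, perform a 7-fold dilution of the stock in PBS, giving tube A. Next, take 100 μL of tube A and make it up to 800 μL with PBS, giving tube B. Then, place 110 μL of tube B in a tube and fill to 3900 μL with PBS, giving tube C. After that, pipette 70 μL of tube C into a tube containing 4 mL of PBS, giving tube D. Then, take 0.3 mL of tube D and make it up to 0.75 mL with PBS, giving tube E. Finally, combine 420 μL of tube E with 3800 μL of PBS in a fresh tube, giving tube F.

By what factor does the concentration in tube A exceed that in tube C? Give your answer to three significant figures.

Step 1: 7-fold → factor 7
Step 2: 100 μL brought to 800 μL → factor 800/100 = 8
Step 3: 110 μL brought to 3900 μL → factor 3900/110 = 35.455
Dilution factor to tube A = 7; to tube C = 1985.5
[tube A]/[tube C] = (factor to tube C)/(factor to tube A) = 1985.5/7 = 284

284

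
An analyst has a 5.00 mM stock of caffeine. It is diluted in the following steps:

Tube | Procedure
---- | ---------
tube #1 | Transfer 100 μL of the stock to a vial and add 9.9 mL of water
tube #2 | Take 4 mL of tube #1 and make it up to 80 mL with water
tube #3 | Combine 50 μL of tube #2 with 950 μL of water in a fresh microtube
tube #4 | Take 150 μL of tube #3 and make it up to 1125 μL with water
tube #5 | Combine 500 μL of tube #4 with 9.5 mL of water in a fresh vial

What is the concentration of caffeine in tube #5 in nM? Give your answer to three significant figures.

0.833 nM

Step 1: 100 μL + 9.9 mL = 10000 μL total → factor 10000/100 = 100
Step 2: 4 mL brought to 80 mL → factor 80/4 = 20
Step 3: 50 μL + 950 μL = 1000 μL total → factor 1000/50 = 20
Step 4: 150 μL brought to 1125 μL → factor 1125/150 = 7.5
Step 5: 500 μL + 9.5 mL = 10000 μL total → factor 10000/500 = 20
Overall dilution factor = 100 × 20 × 20 × 7.5 × 20 = 6 × 10^6
Final = 5.00 mM / 6 × 10^6 = 8.333 × 10^-7 mM = 0.833 nM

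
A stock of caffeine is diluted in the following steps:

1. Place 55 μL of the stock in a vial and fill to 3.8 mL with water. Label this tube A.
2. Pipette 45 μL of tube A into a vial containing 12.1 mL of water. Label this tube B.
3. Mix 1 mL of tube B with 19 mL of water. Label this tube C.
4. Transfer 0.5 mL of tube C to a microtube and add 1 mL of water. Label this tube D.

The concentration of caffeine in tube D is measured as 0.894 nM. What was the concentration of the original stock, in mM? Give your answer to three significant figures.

1.00 mM

Step 1: 55 μL brought to 3.8 mL → factor 3800/55 = 69.091
Step 2: 45 μL + 12.1 mL = 12145 μL total → factor 12145/45 = 269.89
Step 3: 1 mL + 19 mL = 20 mL total → factor 20/1 = 20
Step 4: 0.5 mL + 1 mL = 1.5 mL total → factor 1.5/0.5 = 3
Overall dilution factor = 69.091 × 269.89 × 20 × 3 = 1.1188 × 10^6
Stock = 0.894 nM × 1.1188 × 10^6 = 1.000 × 10^6 nM = 1.00 mM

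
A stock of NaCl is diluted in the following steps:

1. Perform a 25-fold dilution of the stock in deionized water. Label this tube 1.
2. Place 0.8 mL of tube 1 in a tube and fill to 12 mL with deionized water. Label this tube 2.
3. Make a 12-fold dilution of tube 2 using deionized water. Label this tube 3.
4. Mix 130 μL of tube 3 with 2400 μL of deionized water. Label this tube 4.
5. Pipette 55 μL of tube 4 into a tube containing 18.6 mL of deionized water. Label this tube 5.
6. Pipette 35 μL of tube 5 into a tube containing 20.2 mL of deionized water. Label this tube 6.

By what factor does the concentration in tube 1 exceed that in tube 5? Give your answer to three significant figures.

Step 1: 25-fold → factor 25
Step 2: 0.8 mL brought to 12 mL → factor 12/0.8 = 15
Step 3: 12-fold → factor 12
Step 4: 130 μL + 2400 μL = 2530 μL total → factor 2530/130 = 19.462
Step 5: 55 μL + 18.6 mL = 18655 μL total → factor 18655/55 = 339.18
Dilution factor to tube 1 = 25; to tube 5 = 2.9704 × 10^7
[tube 1]/[tube 5] = (factor to tube 5)/(factor to tube 1) = 2.9704 × 10^7/25 = 1.19 × 10^6

1.19 × 10^6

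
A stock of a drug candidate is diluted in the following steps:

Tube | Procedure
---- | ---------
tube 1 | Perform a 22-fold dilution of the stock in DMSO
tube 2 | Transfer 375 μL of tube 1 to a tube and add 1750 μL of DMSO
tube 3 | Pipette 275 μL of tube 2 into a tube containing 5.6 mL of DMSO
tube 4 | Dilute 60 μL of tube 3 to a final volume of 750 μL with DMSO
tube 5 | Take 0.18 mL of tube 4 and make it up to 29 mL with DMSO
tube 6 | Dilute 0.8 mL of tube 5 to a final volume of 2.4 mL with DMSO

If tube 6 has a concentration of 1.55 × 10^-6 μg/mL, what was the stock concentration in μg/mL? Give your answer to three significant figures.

24.9 μg/mL

Step 1: 22-fold → factor 22
Step 2: 375 μL + 1750 μL = 2125 μL total → factor 2125/375 = 5.6667
Step 3: 275 μL + 5.6 mL = 5875 μL total → factor 5875/275 = 21.364
Step 4: 60 μL brought to 750 μL → factor 750/60 = 12.5
Step 5: 0.18 mL brought to 29 mL → factor 29/0.18 = 161.11
Step 6: 0.8 mL brought to 2.4 mL → factor 2.4/0.8 = 3
Overall dilution factor = 22 × 5.6667 × 21.364 × 12.5 × 161.11 × 3 = 1.6091 × 10^7
Stock = 1.55 × 10^-6 μg/mL × 1.6091 × 10^7 = 24.9 μg/mL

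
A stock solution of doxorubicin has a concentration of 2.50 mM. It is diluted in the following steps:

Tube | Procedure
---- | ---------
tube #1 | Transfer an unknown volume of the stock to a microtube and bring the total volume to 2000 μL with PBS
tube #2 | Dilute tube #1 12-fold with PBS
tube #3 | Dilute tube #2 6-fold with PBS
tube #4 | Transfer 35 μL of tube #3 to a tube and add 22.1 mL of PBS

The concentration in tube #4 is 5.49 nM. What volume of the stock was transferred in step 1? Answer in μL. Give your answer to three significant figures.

Step 1: v brought to 2000 μL → factor = 2000 μL/v
Step 2: 12-fold → factor 12
Step 3: 6-fold → factor 6
Step 4: 35 μL + 22.1 mL = 22135 μL total → factor 22135/35 = 632.43
Product of known-step factors = 45535
Overall factor = 2.50 mM / (5.49 nM) = 4.5537 × 10^5
Step-1 factor = 4.5537 × 10^5 / 45535 = 10.001
v = 2000 μL / 10.001 = 200 μL

200 μL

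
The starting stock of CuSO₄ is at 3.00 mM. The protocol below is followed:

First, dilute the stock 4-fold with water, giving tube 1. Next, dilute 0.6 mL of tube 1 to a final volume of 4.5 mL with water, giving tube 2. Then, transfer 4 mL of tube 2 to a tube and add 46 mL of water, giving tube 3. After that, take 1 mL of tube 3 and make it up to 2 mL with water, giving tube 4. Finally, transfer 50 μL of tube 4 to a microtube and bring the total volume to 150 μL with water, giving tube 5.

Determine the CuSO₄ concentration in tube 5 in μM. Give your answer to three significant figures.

Step 1: 4-fold → factor 4
Step 2: 0.6 mL brought to 4.5 mL → factor 4.5/0.6 = 7.5
Step 3: 4 mL + 46 mL = 50 mL total → factor 50/4 = 12.5
Step 4: 1 mL brought to 2 mL → factor 2/1 = 2
Step 5: 50 μL brought to 150 μL → factor 150/50 = 3
Overall dilution factor = 4 × 7.5 × 12.5 × 2 × 3 = 2250
Final = 3.00 mM / 2250 = 0.001333 mM = 1.33 μM

1.33 μM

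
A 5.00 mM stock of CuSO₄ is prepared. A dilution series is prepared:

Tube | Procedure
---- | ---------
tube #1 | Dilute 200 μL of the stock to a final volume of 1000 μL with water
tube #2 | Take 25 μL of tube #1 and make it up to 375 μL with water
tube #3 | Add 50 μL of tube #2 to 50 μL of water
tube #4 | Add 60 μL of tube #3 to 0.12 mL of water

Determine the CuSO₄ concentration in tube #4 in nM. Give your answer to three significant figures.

1.11 × 10^4 nM

Step 1: 200 μL brought to 1000 μL → factor 1000/200 = 5
Step 2: 25 μL brought to 375 μL → factor 375/25 = 15
Step 3: 50 μL + 50 μL = 100 μL total → factor 100/50 = 2
Step 4: 60 μL + 0.12 mL = 180 μL total → factor 180/60 = 3
Overall dilution factor = 5 × 15 × 2 × 3 = 450
Final = 5.00 mM / 450 = 0.01111 mM = 1.11 × 10^4 nM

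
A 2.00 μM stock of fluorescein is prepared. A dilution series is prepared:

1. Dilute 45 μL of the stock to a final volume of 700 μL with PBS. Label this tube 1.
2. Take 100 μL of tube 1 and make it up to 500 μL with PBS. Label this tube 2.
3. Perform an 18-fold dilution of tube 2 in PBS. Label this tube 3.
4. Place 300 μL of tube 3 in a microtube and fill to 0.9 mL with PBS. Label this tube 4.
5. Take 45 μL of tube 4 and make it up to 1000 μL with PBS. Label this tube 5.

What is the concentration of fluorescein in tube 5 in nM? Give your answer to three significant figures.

Step 1: 45 μL brought to 700 μL → factor 700/45 = 15.556
Step 2: 100 μL brought to 500 μL → factor 500/100 = 5
Step 3: 18-fold → factor 18
Step 4: 300 μL brought to 0.9 mL → factor 900/300 = 3
Step 5: 45 μL brought to 1000 μL → factor 1000/45 = 22.222
Overall dilution factor = 15.556 × 5 × 18 × 3 × 22.222 = 93333
Final = 2.00 μM / 93333 = 2.143 × 10^-5 μM = 0.0214 nM

0.0214 nM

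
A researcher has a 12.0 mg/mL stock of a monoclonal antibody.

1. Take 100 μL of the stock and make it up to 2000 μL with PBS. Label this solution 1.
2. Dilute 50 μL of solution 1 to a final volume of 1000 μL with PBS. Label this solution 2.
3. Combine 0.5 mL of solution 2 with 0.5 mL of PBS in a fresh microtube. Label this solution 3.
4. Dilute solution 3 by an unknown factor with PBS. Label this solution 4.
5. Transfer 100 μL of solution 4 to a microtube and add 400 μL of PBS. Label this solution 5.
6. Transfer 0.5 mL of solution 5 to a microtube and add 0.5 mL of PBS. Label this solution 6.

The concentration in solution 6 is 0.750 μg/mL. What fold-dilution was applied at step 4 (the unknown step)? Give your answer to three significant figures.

Step 1: 100 μL brought to 2000 μL → factor 2000/100 = 20
Step 2: 50 μL brought to 1000 μL → factor 1000/50 = 20
Step 3: 0.5 mL + 0.5 mL = 1 mL total → factor 1/0.5 = 2
Step 4: unknown factor x
Step 5: 100 μL + 400 μL = 500 μL total → factor 500/100 = 5
Step 6: 0.5 mL + 0.5 mL = 1 mL total → factor 1/0.5 = 2
Product of known-step factors = 8000
Overall factor = 12.0 mg/mL / (0.750 μg/mL) = 16000
x = 16000 / 8000 = 2.00

2.00-fold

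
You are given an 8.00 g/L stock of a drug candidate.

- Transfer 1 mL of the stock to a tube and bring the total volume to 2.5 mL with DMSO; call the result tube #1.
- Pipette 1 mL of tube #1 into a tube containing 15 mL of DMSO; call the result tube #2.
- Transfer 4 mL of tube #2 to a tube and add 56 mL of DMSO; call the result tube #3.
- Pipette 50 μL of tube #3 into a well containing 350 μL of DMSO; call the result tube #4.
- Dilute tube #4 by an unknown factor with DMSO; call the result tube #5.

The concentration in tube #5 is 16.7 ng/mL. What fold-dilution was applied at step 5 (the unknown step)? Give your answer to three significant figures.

Step 1: 1 mL brought to 2.5 mL → factor 2.5/1 = 2.5
Step 2: 1 mL + 15 mL = 16 mL total → factor 16/1 = 16
Step 3: 4 mL + 56 mL = 60 mL total → factor 60/4 = 15
Step 4: 50 μL + 350 μL = 400 μL total → factor 400/50 = 8
Step 5: unknown factor x
Product of known-step factors = 4800
Overall factor = 8.00 g/L / (16.7 ng/mL) = 4.7904 × 10^5
x = 4.7904 × 10^5 / 4800 = 99.8

99.8-fold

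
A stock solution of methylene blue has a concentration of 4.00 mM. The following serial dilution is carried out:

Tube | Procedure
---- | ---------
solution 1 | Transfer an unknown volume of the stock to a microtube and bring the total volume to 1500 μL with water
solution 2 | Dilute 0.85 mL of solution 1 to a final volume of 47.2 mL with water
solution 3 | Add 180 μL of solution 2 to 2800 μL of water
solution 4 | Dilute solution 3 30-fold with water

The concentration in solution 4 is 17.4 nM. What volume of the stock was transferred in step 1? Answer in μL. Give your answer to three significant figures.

180 μL

Step 1: v brought to 1500 μL → factor = 1500 μL/v
Step 2: 0.85 mL brought to 47.2 mL → factor 47.2/0.85 = 55.529
Step 3: 180 μL + 2800 μL = 2980 μL total → factor 2980/180 = 16.556
Step 4: 30-fold → factor 30
Product of known-step factors = 27580
Overall factor = 4.00 mM / (17.4 nM) = 2.2989 × 10^5
Step-1 factor = 2.2989 × 10^5 / 27580 = 8.3353
v = 1500 μL / 8.3353 = 180 μL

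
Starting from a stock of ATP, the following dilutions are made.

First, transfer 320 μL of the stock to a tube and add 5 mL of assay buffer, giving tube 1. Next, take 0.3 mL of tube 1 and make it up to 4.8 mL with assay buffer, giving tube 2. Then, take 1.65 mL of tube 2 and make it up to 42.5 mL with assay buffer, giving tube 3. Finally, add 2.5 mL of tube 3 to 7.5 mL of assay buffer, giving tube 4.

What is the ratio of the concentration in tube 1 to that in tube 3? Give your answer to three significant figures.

Step 1: 320 μL + 5 mL = 5320 μL total → factor 5320/320 = 16.625
Step 2: 0.3 mL brought to 4.8 mL → factor 4.8/0.3 = 16
Step 3: 1.65 mL brought to 42.5 mL → factor 42.5/1.65 = 25.758
Dilution factor to tube 1 = 16.625; to tube 3 = 6851.5
[tube 1]/[tube 3] = (factor to tube 3)/(factor to tube 1) = 6851.5/16.625 = 412

412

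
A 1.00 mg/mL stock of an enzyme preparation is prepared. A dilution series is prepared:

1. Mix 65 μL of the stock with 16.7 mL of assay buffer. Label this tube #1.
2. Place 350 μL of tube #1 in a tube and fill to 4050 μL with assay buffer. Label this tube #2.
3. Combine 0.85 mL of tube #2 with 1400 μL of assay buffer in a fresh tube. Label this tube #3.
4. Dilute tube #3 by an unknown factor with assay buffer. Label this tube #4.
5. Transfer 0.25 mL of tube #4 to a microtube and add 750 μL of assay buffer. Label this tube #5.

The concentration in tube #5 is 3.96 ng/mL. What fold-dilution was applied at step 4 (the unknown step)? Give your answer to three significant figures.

7.99-fold

Step 1: 65 μL + 16.7 mL = 16765 μL total → factor 16765/65 = 257.92
Step 2: 350 μL brought to 4050 μL → factor 4050/350 = 11.571
Step 3: 0.85 mL + 1400 μL = 2.25 mL total → factor 2.25/0.85 = 2.6471
Step 4: unknown factor x
Step 5: 0.25 mL + 750 μL = 1 mL total → factor 1/0.25 = 4
Product of known-step factors = 31601
Overall factor = 1.00 mg/mL / (3.96 ng/mL) = 2.5253 × 10^5
x = 2.5253 × 10^5 / 31601 = 7.99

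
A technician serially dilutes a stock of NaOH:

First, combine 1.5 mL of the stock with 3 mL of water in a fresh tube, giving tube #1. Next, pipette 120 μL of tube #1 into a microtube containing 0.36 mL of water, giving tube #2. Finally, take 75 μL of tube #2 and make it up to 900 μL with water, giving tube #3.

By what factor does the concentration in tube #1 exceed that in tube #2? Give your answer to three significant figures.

4.00

Step 1: 1.5 mL + 3 mL = 4.5 mL total → factor 4.5/1.5 = 3
Step 2: 120 μL + 0.36 mL = 480 μL total → factor 480/120 = 4
Dilution factor to tube #1 = 3; to tube #2 = 12
[tube #1]/[tube #2] = (factor to tube #2)/(factor to tube #1) = 12/3 = 4.00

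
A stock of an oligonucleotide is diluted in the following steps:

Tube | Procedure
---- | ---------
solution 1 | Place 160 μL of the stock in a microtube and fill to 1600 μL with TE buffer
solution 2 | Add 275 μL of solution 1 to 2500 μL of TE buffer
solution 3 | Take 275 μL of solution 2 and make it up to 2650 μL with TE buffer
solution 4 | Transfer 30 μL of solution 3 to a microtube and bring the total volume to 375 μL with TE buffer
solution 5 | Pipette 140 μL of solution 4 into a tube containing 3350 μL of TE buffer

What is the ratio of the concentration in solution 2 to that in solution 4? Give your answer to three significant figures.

Step 1: 160 μL brought to 1600 μL → factor 1600/160 = 10
Step 2: 275 μL + 2500 μL = 2775 μL total → factor 2775/275 = 10.091
Step 3: 275 μL brought to 2650 μL → factor 2650/275 = 9.6364
Step 4: 30 μL brought to 375 μL → factor 375/30 = 12.5
Dilution factor to solution 2 = 100.91; to solution 4 = 12155
[solution 2]/[solution 4] = (factor to solution 4)/(factor to solution 2) = 12155/100.91 = 120

120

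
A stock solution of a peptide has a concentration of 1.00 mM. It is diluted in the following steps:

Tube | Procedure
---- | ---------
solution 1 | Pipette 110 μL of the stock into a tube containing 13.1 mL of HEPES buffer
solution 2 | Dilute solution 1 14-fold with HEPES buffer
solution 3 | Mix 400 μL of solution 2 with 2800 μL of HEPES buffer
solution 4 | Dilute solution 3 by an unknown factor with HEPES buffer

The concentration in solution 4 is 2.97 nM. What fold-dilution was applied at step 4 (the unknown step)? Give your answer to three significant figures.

25.0-fold

Step 1: 110 μL + 13.1 mL = 13210 μL total → factor 13210/110 = 120.09
Step 2: 14-fold → factor 14
Step 3: 400 μL + 2800 μL = 3200 μL total → factor 3200/400 = 8
Step 4: unknown factor x
Product of known-step factors = 13450
Overall factor = 1.00 mM / (2.97 nM) = 3.367 × 10^5
x = 3.367 × 10^5 / 13450 = 25.0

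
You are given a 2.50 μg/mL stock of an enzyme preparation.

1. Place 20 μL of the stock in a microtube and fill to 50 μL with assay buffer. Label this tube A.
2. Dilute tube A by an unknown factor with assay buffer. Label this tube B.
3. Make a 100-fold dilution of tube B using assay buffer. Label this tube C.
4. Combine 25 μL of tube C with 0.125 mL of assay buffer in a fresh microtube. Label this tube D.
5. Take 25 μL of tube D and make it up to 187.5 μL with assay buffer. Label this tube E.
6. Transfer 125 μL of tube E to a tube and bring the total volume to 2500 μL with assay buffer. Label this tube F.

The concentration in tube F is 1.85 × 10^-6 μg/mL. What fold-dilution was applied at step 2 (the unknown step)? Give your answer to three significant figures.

Step 1: 20 μL brought to 50 μL → factor 50/20 = 2.5
Step 2: unknown factor x
Step 3: 100-fold → factor 100
Step 4: 25 μL + 0.125 mL = 150 μL total → factor 150/25 = 6
Step 5: 25 μL brought to 187.5 μL → factor 187.5/25 = 7.5
Step 6: 125 μL brought to 2500 μL → factor 2500/125 = 20
Product of known-step factors = 2.25 × 10^5
Overall factor = 2.50 μg/mL / (1.85 × 10^-6 μg/mL) = 1.3514 × 10^6
x = 1.3514 × 10^6 / 2.25 × 10^5 = 6.01

6.01-fold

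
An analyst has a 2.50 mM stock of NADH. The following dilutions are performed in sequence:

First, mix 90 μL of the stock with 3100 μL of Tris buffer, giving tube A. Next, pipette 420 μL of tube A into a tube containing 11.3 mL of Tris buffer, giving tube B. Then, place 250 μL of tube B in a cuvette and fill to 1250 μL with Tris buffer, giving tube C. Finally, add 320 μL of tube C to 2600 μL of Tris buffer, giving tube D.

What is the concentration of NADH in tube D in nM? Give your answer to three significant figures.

Step 1: 90 μL + 3100 μL = 3190 μL total → factor 3190/90 = 35.444
Step 2: 420 μL + 11.3 mL = 11720 μL total → factor 11720/420 = 27.905
Step 3: 250 μL brought to 1250 μL → factor 1250/250 = 5
Step 4: 320 μL + 2600 μL = 2920 μL total → factor 2920/320 = 9.125
Dilution factor through tube D = 35.444 × 27.905 × 5 × 9.125 = 45126
[tube D] = 2.50 mM / 45126 = 5.540 × 10^-5 mM = 55.4 nM

55.4 nM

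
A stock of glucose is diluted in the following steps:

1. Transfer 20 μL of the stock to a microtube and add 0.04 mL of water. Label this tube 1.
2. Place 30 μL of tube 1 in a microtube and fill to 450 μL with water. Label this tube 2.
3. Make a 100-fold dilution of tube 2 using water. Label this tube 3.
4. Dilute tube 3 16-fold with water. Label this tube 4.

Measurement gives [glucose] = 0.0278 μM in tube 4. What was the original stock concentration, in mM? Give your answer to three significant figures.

2.00 mM

Step 1: 20 μL + 0.04 mL = 60 μL total → factor 60/20 = 3
Step 2: 30 μL brought to 450 μL → factor 450/30 = 15
Step 3: 100-fold → factor 100
Step 4: 16-fold → factor 16
Overall dilution factor = 3 × 15 × 100 × 16 = 72000
Stock = 0.0278 μM × 72000 = 2002 μM = 2.00 mM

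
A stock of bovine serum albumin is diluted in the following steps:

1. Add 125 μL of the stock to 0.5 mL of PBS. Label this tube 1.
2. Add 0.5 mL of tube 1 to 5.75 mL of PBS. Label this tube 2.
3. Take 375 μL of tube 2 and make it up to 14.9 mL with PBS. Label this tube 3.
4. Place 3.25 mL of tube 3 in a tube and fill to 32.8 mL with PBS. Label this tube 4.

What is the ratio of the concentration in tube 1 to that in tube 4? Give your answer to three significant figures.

Step 1: 125 μL + 0.5 mL = 625 μL total → factor 625/125 = 5
Step 2: 0.5 mL + 5.75 mL = 6.25 mL total → factor 6.25/0.5 = 12.5
Step 3: 375 μL brought to 14.9 mL → factor 14900/375 = 39.733
Step 4: 3.25 mL brought to 32.8 mL → factor 32.8/3.25 = 10.092
Dilution factor to tube 1 = 5; to tube 4 = 25063
[tube 1]/[tube 4] = (factor to tube 4)/(factor to tube 1) = 25063/5 = 5.01 × 10^3

5.01 × 10^3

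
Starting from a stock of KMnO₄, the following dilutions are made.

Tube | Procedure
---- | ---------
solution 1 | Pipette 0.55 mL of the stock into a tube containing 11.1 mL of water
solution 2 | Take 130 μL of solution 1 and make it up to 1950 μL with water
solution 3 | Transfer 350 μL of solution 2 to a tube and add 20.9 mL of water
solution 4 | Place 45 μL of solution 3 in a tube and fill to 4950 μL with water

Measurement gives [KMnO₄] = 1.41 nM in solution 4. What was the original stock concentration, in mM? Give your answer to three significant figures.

Step 1: 0.55 mL + 11.1 mL = 11.65 mL total → factor 11.65/0.55 = 21.182
Step 2: 130 μL brought to 1950 μL → factor 1950/130 = 15
Step 3: 350 μL + 20.9 mL = 21250 μL total → factor 21250/350 = 60.714
Step 4: 45 μL brought to 4950 μL → factor 4950/45 = 110
Overall dilution factor = 21.182 × 15 × 60.714 × 110 = 2.122 × 10^6
Stock = 1.41 nM × 2.122 × 10^6 = 2.992 × 10^6 nM = 2.99 mM

2.99 mM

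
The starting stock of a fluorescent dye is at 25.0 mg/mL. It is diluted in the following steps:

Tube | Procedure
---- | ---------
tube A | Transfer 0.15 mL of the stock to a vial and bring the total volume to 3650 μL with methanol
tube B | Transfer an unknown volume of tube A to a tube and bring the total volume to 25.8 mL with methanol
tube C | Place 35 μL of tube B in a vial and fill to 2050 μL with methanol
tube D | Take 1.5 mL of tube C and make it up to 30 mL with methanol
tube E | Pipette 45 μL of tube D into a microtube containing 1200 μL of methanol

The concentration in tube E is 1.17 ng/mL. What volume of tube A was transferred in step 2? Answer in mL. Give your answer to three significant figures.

0.952 mL

Step 1: 0.15 mL brought to 3650 μL → factor 3.65/0.15 = 24.333
Step 2: v brought to 25.8 mL → factor = 25.8 mL/v
Step 3: 35 μL brought to 2050 μL → factor 2050/35 = 58.571
Step 4: 1.5 mL brought to 30 mL → factor 30/1.5 = 20
Step 5: 45 μL + 1200 μL = 1245 μL total → factor 1245/45 = 27.667
Product of known-step factors = 7.8863 × 10^5
Overall factor = 25.0 mg/mL / (1.17 ng/mL) = 2.1368 × 10^7
Step-2 factor = 2.1368 × 10^7 / 7.8863 × 10^5 = 27.094
v = 25.8 mL / 27.094 = 0.952 mL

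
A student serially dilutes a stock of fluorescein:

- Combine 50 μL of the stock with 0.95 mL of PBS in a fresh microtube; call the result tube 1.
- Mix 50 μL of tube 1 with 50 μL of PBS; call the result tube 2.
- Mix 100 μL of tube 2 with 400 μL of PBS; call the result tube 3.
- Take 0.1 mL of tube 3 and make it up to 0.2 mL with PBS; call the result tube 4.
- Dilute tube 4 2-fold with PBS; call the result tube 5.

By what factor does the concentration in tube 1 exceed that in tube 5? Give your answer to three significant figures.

40.0

Step 1: 50 μL + 0.95 mL = 1000 μL total → factor 1000/50 = 20
Step 2: 50 μL + 50 μL = 100 μL total → factor 100/50 = 2
Step 3: 100 μL + 400 μL = 500 μL total → factor 500/100 = 5
Step 4: 0.1 mL brought to 0.2 mL → factor 0.2/0.1 = 2
Step 5: 2-fold → factor 2
Dilution factor to tube 1 = 20; to tube 5 = 800
[tube 1]/[tube 5] = (factor to tube 5)/(factor to tube 1) = 800/20 = 40.0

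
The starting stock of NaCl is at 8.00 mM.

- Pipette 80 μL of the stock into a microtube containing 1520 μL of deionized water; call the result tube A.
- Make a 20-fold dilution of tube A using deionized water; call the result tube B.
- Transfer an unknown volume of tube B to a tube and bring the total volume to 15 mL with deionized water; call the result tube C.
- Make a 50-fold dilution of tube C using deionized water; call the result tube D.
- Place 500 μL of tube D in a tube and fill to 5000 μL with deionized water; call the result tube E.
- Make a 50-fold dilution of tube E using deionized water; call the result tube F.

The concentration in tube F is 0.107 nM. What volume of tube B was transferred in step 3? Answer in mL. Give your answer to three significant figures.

2.01 mL

Step 1: 80 μL + 1520 μL = 1600 μL total → factor 1600/80 = 20
Step 2: 20-fold → factor 20
Step 3: v brought to 15 mL → factor = 15 mL/v
Step 4: 50-fold → factor 50
Step 5: 500 μL brought to 5000 μL → factor 5000/500 = 10
Step 6: 50-fold → factor 50
Product of known-step factors = 1 × 10^7
Overall factor = 8.00 mM / (0.107 nM) = 7.4766 × 10^7
Step-3 factor = 7.4766 × 10^7 / 1 × 10^7 = 7.4766
v = 15 mL / 7.4766 = 2.01 mL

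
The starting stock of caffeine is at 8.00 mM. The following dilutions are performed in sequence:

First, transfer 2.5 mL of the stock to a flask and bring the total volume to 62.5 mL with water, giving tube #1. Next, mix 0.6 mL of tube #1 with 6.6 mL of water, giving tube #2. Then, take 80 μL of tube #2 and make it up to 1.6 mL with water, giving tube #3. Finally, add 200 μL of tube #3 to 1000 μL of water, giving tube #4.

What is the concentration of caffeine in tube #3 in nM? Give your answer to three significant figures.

Step 1: 2.5 mL brought to 62.5 mL → factor 62.5/2.5 = 25
Step 2: 0.6 mL + 6.6 mL = 7.2 mL total → factor 7.2/0.6 = 12
Step 3: 80 μL brought to 1.6 mL → factor 1600/80 = 20
Dilution factor through tube #3 = 25 × 12 × 20 = 6000
[tube #3] = 8.00 mM / 6000 = 0.001333 mM = 1.33 × 10^3 nM

1.33 × 10^3 nM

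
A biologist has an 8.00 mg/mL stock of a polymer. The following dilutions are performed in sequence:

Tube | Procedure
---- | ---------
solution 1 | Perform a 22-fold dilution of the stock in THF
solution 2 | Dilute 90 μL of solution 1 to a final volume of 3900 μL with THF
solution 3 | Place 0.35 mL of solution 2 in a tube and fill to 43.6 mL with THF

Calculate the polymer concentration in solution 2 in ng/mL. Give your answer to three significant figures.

Step 1: 22-fold → factor 22
Step 2: 90 μL brought to 3900 μL → factor 3900/90 = 43.333
Dilution factor through solution 2 = 22 × 43.333 = 953.33
[solution 2] = 8.00 mg/mL / 953.33 = 0.008392 mg/mL = 8.39 × 10^3 ng/mL

8.39 × 10^3 ng/mL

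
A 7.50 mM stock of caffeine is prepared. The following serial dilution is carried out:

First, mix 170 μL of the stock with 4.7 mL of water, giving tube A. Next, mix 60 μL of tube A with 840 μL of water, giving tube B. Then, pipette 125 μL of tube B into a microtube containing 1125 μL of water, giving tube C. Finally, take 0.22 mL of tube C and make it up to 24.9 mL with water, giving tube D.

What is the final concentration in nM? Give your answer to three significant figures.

Step 1: 170 μL + 4.7 mL = 4870 μL total → factor 4870/170 = 28.647
Step 2: 60 μL + 840 μL = 900 μL total → factor 900/60 = 15
Step 3: 125 μL + 1125 μL = 1250 μL total → factor 1250/125 = 10
Step 4: 0.22 mL brought to 24.9 mL → factor 24.9/0.22 = 113.18
Overall dilution factor = 28.647 × 15 × 10 × 113.18 = 4.8635 × 10^5
Final = 7.50 mM / 4.8635 × 10^5 = 1.542 × 10^-5 mM = 15.4 nM

15.4 nM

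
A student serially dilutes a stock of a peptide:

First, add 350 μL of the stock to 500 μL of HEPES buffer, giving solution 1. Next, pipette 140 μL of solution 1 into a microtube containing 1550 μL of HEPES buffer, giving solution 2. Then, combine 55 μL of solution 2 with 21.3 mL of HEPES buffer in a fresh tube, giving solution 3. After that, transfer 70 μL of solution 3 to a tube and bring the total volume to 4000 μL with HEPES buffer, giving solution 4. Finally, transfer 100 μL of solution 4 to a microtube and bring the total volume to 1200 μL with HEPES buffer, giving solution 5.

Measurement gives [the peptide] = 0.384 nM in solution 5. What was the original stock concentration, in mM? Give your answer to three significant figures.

Step 1: 350 μL + 500 μL = 850 μL total → factor 850/350 = 2.4286
Step 2: 140 μL + 1550 μL = 1690 μL total → factor 1690/140 = 12.071
Step 3: 55 μL + 21.3 mL = 21355 μL total → factor 21355/55 = 388.27
Step 4: 70 μL brought to 4000 μL → factor 4000/70 = 57.143
Step 5: 100 μL brought to 1200 μL → factor 1200/100 = 12
Overall dilution factor = 2.4286 × 12.071 × 388.27 × 57.143 × 12 = 7.8053 × 10^6
Stock = 0.384 nM × 7.8053 × 10^6 = 2.997 × 10^6 nM = 3.00 mM

3.00 mM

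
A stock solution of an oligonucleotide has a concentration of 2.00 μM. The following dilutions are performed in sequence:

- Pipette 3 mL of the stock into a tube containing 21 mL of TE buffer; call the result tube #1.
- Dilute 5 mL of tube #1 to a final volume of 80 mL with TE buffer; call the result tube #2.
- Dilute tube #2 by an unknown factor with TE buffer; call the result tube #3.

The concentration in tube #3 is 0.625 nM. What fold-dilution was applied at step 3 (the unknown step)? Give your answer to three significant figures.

25.0-fold

Step 1: 3 mL + 21 mL = 24 mL total → factor 24/3 = 8
Step 2: 5 mL brought to 80 mL → factor 80/5 = 16
Step 3: unknown factor x
Product of known-step factors = 128
Overall factor = 2.00 μM / (0.625 nM) = 3200
x = 3200 / 128 = 25.0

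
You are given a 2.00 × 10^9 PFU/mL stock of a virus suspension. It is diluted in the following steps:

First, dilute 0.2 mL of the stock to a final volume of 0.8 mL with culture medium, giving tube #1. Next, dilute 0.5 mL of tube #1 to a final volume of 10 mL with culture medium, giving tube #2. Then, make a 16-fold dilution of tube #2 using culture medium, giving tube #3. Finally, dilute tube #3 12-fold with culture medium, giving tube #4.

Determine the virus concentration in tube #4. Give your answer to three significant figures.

1.30 × 10^5 PFU/mL

Step 1: 0.2 mL brought to 0.8 mL → factor 0.8/0.2 = 4
Step 2: 0.5 mL brought to 10 mL → factor 10/0.5 = 20
Step 3: 16-fold → factor 16
Step 4: 12-fold → factor 12
Overall dilution factor = 4 × 20 × 16 × 12 = 15360
Final = 2.00 × 10^9 PFU/mL / 15360 = 1.30 × 10^5 PFU/mL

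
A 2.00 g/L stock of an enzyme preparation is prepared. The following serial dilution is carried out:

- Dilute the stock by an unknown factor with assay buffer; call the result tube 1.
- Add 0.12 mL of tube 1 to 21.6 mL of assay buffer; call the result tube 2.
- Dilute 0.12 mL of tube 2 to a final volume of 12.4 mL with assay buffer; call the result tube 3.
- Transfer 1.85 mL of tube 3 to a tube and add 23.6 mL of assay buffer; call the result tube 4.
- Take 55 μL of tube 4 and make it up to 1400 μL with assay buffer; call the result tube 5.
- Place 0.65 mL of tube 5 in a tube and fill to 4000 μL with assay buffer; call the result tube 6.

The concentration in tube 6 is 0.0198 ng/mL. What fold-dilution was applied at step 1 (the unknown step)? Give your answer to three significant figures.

2.51-fold

Step 1: unknown factor x
Step 2: 0.12 mL + 21.6 mL = 21.72 mL total → factor 21.72/0.12 = 181
Step 3: 0.12 mL brought to 12.4 mL → factor 12.4/0.12 = 103.33
Step 4: 1.85 mL + 23.6 mL = 25.45 mL total → factor 25.45/1.85 = 13.757
Step 5: 55 μL brought to 1400 μL → factor 1400/55 = 25.455
Step 6: 0.65 mL brought to 4000 μL → factor 4/0.65 = 6.1538
Product of known-step factors = 4.0304 × 10^7
Overall factor = 2.00 g/L / (0.0198 ng/mL) = 1.0101 × 10^8
x = 1.0101 × 10^8 / 4.0304 × 10^7 = 2.51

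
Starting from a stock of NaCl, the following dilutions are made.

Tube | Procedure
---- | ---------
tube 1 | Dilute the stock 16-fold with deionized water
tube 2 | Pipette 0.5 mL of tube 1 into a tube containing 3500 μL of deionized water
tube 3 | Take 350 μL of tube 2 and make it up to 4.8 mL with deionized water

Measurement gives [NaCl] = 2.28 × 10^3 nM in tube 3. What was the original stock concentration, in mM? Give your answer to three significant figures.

4.00 mM

Step 1: 16-fold → factor 16
Step 2: 0.5 mL + 3500 μL = 4 mL total → factor 4/0.5 = 8
Step 3: 350 μL brought to 4.8 mL → factor 4800/350 = 13.714
Overall dilution factor = 16 × 8 × 13.714 = 1755.4
Stock = 2.28 × 10^3 nM × 1755.4 = 4.002 × 10^6 nM = 4.00 mM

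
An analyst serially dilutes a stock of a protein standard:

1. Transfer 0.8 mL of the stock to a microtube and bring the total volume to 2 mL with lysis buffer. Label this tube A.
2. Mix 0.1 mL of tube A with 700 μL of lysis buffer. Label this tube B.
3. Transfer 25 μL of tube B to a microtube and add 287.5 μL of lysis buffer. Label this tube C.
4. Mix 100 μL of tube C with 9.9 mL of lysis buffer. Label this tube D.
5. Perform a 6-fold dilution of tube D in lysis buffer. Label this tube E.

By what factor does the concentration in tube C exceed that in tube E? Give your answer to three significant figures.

Step 1: 0.8 mL brought to 2 mL → factor 2/0.8 = 2.5
Step 2: 0.1 mL + 700 μL = 0.8 mL total → factor 0.8/0.1 = 8
Step 3: 25 μL + 287.5 μL = 312.5 μL total → factor 312.5/25 = 12.5
Step 4: 100 μL + 9.9 mL = 10000 μL total → factor 10000/100 = 100
Step 5: 6-fold → factor 6
Dilution factor to tube C = 250; to tube E = 1.5 × 10^5
[tube C]/[tube E] = (factor to tube E)/(factor to tube C) = 1.5 × 10^5/250 = 600

600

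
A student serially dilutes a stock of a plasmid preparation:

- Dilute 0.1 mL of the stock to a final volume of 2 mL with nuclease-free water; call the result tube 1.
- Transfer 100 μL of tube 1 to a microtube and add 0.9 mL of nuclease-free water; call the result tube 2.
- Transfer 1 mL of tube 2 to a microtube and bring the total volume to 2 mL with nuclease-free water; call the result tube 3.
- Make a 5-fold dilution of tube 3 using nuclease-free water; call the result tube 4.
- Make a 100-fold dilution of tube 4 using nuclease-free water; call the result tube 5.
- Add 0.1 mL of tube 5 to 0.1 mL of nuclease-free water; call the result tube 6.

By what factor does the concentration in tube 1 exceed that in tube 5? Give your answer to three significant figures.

Step 1: 0.1 mL brought to 2 mL → factor 2/0.1 = 20
Step 2: 100 μL + 0.9 mL = 1000 μL total → factor 1000/100 = 10
Step 3: 1 mL brought to 2 mL → factor 2/1 = 2
Step 4: 5-fold → factor 5
Step 5: 100-fold → factor 100
Dilution factor to tube 1 = 20; to tube 5 = 2 × 10^5
[tube 1]/[tube 5] = (factor to tube 5)/(factor to tube 1) = 2 × 10^5/20 = 1.00 × 10^4

1.00 × 10^4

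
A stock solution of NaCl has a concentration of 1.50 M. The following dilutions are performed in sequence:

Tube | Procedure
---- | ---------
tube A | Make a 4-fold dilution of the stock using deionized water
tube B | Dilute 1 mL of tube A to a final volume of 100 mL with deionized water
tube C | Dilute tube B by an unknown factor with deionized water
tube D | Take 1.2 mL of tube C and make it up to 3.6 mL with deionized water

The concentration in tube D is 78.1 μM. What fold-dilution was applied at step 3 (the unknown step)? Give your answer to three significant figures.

Step 1: 4-fold → factor 4
Step 2: 1 mL brought to 100 mL → factor 100/1 = 100
Step 3: unknown factor x
Step 4: 1.2 mL brought to 3.6 mL → factor 3.6/1.2 = 3
Product of known-step factors = 1200
Overall factor = 1.50 M / (78.1 μM) = 19206
x = 19206 / 1200 = 16.0

16.0-fold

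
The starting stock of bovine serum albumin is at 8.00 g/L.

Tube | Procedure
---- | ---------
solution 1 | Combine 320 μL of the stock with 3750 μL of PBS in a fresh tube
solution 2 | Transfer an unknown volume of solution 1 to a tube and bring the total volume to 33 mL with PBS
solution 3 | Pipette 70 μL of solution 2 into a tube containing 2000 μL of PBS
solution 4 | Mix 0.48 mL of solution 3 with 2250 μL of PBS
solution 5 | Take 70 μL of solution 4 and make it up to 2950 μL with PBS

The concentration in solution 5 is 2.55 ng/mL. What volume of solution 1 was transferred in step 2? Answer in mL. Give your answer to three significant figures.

Step 1: 320 μL + 3750 μL = 4070 μL total → factor 4070/320 = 12.719
Step 2: v brought to 33 mL → factor = 33 mL/v
Step 3: 70 μL + 2000 μL = 2070 μL total → factor 2070/70 = 29.571
Step 4: 0.48 mL + 2250 μL = 2.73 mL total → factor 2.73/0.48 = 5.6875
Step 5: 70 μL brought to 2950 μL → factor 2950/70 = 42.143
Product of known-step factors = 90149
Overall factor = 8.00 g/L / (2.55 ng/mL) = 3.1373 × 10^6
Step-2 factor = 3.1373 × 10^6 / 90149 = 34.801
v = 33 mL / 34.801 = 0.948 mL

0.948 mL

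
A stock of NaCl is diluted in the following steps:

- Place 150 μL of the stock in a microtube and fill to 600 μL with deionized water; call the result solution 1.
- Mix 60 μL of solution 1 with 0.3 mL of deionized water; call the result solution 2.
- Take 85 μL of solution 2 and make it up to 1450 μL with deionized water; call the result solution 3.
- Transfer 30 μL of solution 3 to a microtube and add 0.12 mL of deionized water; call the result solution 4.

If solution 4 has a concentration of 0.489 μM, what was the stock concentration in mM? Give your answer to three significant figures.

1.00 mM

Step 1: 150 μL brought to 600 μL → factor 600/150 = 4
Step 2: 60 μL + 0.3 mL = 360 μL total → factor 360/60 = 6
Step 3: 85 μL brought to 1450 μL → factor 1450/85 = 17.059
Step 4: 30 μL + 0.12 mL = 150 μL total → factor 150/30 = 5
Overall dilution factor = 4 × 6 × 17.059 × 5 = 2047.1
Stock = 0.489 μM × 2047.1 = 1001 μM = 1.00 mM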